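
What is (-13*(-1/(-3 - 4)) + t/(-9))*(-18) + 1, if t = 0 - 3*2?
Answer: 157/7 ≈ 22.429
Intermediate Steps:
t = -6 (t = 0 - 6 = -6)
(-13*(-1/(-3 - 4)) + t/(-9))*(-18) + 1 = (-13*(-1/(-3 - 4)) - 6/(-9))*(-18) + 1 = (-13/((-1*(-7))) - 6*(-⅑))*(-18) + 1 = (-13/7 + ⅔)*(-18) + 1 = -25/21*(-18) + 1 = 150/7 + 1 = 157/7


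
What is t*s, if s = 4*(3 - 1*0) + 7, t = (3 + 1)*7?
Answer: 532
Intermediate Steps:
t = 28 (t = 4*7 = 28)
s = 19 (s = 4*(3 + 0) + 7 = 4*3 + 7 = 12 + 7 = 19)
t*s = 28*19 = 532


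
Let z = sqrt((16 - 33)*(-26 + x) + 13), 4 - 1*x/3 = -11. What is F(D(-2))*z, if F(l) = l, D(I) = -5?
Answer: -5*I*sqrt(310) ≈ -88.034*I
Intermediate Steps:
x = 45 (x = 12 - 3*(-11) = 12 + 33 = 45)
z = I*sqrt(310) (z = sqrt((16 - 33)*(-26 + 45) + 13) = sqrt(-17*19 + 13) = sqrt(-323 + 13) = sqrt(-310) = I*sqrt(310) ≈ 17.607*I)
F(D(-2))*z = -5*I*sqrt(310)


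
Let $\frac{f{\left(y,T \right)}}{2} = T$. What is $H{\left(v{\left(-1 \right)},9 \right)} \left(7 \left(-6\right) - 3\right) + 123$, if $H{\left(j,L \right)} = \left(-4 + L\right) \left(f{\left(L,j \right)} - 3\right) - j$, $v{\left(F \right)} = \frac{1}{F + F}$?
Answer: $\frac{2001}{2} \approx 1000.5$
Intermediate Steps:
$v{\left(F \right)} = \frac{1}{2 F}$
$f{\left(y,T \right)} = 2 T$
$H{\left(j,L \right)} = - j + \left(-4 + L\right) \left(-3 + 2 j\right)$ ($H{\left(j,L \right)} = \left(-4 + L\right) \left(2 j - 3\right) - j = \left(-4 + L\right) \left(-3 + 2 j\right) - j = - j + \left(-4 + L\right) \left(-3 + 2 j\right)$)
$H{\left(v{\left(-1 \right)},9 \right)} \left(7 \left(-6\right) - 3\right) + 123 = \left(12 - 9 \frac{1}{2 \left(-1\right)} - 27 + 2 \cdot 9 \frac{1}{2 \left(-1\right)}\right) \left(7 \left(-6\right) - 3\right) + 123 = \left(12 - 9 \cdot \frac{1}{2} \left(-1\right) - 27 + 2 \cdot 9 \cdot \frac{1}{2} \left(-1\right)\right) \left(-42 - 3\right) + 123 = \left(12 - - \frac{9}{2} - 27 + 2 \cdot 9 \left(- \frac{1}{2}\right)\right) \left(-45\right) + 123 = \left(12 + \frac{9}{2} - 27 - 9\right) \left(-45\right) + 123 = \left(- \frac{39}{2}\right) \left(-45\right) + 123 = \frac{1755}{2} + 123 = \frac{2001}{2}$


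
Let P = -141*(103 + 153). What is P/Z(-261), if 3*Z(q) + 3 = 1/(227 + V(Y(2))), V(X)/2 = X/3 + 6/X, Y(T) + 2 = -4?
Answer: 11965824/331 ≈ 36151.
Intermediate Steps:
Y(T) = -6 (Y(T) = -2 - 4 = -6)
V(X) = 12/X + 2*X/3 (V(X) = 2*(X/3 + 6/X) = 2*(6/X + X/3) = 12/X + 2*X/3)
P = -36096 (P = -141*256 = -36096)
Z(q) = -662/663 (Z(q) = -1 + 1/(3*(227 + (12/(-6) + (2/3)*(-6)))) = -1 + 1/(3*(227 + (12*(-1/6) - 4))) = -1 + 1/(3*(227 + (-2 - 4))) = -1 + 1/(3*(227 - 6)) = -1 + (1/3)/221 = -1 + (1/3)*(1/221) = -1 + 1/663 = -662/663)
P/Z(-261) = -36096/(-662/663) = -36096*(-663/662) = 11965824/331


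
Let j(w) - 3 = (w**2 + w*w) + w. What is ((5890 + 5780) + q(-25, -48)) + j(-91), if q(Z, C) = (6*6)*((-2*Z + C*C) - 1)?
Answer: 112852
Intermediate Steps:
j(w) = 3 + w + 2*w**2 (j(w) = 3 + ((w**2 + w*w) + w) = 3 + ((w**2 + w**2) + w) = 3 + (2*w**2 + w) = 3 + (w + 2*w**2) = 3 + w + 2*w**2)
q(Z, C) = -36 - 72*Z + 36*C**2 (q(Z, C) = 36*((-2*Z + C**2) - 1) = 36*((C**2 - 2*Z) - 1) = 36*(-1 + C**2 - 2*Z) = -36 - 72*Z + 36*C**2)
((5890 + 5780) + q(-25, -48)) + j(-91) = ((5890 + 5780) + (-36 - 72*(-25) + 36*(-48)**2)) + (3 - 91 + 2*(-91)**2) = (11670 + (-36 + 1800 + 36*2304)) + (3 - 91 + 2*8281) = (11670 + (-36 + 1800 + 82944)) + (3 - 91 + 16562) = (11670 + 84708) + 16474 = 96378 + 16474 = 112852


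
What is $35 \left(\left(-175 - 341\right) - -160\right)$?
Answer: $-12460$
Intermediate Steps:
$35 \left(\left(-175 - 341\right) - -160\right) = 35 \left(-516 + 160\right) = 35 \left(-356\right) = -12460$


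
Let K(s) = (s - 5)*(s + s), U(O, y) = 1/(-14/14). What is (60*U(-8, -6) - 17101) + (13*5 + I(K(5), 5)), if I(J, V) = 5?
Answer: -17091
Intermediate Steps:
U(O, y) = -1 (U(O, y) = 1/(-14*1/14) = 1/(-1) = -1)
K(s) = 2*s*(-5 + s) (K(s) = (-5 + s)*(2*s) = 2*s*(-5 + s))
(60*U(-8, -6) - 17101) + (13*5 + I(K(5), 5)) = (60*(-1) - 17101) + (13*5 + 5) = (-60 - 17101) + (65 + 5) = -17161 + 70 = -17091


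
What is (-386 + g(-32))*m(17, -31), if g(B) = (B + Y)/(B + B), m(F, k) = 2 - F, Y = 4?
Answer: 92535/16 ≈ 5783.4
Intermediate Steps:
g(B) = (4 + B)/(2*B) (g(B) = (B + 4)/(B + B) = (4 + B)/((2*B)) = (4 + B)*(1/(2*B)) = (4 + B)/(2*B))
(-386 + g(-32))*m(17, -31) = (-386 + (½)*(4 - 32)/(-32))*(2 - 1*17) = (-386 + (½)*(-1/32)*(-28))*(2 - 17) = (-386 + 7/16)*(-15) = -6169/16*(-15) = 92535/16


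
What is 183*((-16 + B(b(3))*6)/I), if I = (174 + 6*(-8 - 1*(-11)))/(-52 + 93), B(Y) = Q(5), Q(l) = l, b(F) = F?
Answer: 17507/32 ≈ 547.09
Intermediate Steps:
B(Y) = 5
I = 192/41 (I = (174 + 6*(-8 + 11))/41 = (174 + 6*3)*(1/41) = (174 + 18)*(1/41) = 192*(1/41) = 192/41 ≈ 4.6829)
183*((-16 + B(b(3))*6)/I) = 183*((-16 + 5*6)/(192/41)) = 183*((-16 + 30)*(41/192)) = 183*(14*(41/192)) = 183*(287/96) = 17507/32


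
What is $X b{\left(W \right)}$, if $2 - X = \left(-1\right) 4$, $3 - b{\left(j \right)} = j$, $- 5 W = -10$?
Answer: $6$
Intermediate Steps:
$W = 2$ ($W = \left(- \frac{1}{5}\right) \left(-10\right) = 2$)
$b{\left(j \right)} = 3 - j$
$X = 6$ ($X = 2 - \left(-1\right) 4 = 2 - -4 = 2 + 4 = 6$)
$X b{\left(W \right)} = 6 \left(3 - 2\right) = 6 \cdot 1 = 6$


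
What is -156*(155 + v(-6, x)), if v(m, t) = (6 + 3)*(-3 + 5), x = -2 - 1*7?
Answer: -26988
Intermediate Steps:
x = -9 (x = -2 - 7 = -9)
v(m, t) = 18 (v(m, t) = 9*2 = 18)
-156*(155 + v(-6, x)) = -156*(155 + 18) = -156*173 = -26988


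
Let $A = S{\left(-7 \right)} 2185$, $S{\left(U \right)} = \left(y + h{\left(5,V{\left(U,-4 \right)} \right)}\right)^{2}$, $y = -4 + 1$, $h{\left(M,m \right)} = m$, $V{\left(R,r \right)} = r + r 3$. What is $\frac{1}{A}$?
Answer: $\frac{1}{788785} \approx 1.2678 \cdot 10^{-6}$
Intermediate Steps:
$V{\left(R,r \right)} = 4 r$ ($V{\left(R,r \right)} = r + 3 r = 4 r$)
$y = -3$
$S{\left(U \right)} = 361$ ($S{\left(U \right)} = \left(-3 + 4 \left(-4\right)\right)^{2} = \left(-3 - 16\right)^{2} = \left(-19\right)^{2} = 361$)
$A = 788785$ ($A = 361 \cdot 2185 = 788785$)
$\frac{1}{A} = \frac{1}{788785}$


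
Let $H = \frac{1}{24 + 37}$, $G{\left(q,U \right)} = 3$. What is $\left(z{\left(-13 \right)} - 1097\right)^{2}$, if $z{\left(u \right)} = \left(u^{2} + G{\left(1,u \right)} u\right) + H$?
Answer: $\frac{3479348196}{3721} \approx 9.3506 \cdot 10^{5}$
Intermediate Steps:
$H = \frac{1}{61} \approx 0.016393$
$z{\left(u \right)} = \frac{1}{61} + u^{2} + 3 u$ ($z{\left(u \right)} = \left(u^{2} + 3 u\right) + \frac{1}{61} = \frac{1}{61} + u^{2} + 3 u$)
$\left(z{\left(-13 \right)} - 1097\right)^{2} = \left(\left(\frac{1}{61} + \left(-13\right)^{2} + 3 \left(-13\right)\right) - 1097\right)^{2} = \left(\left(\frac{1}{61} + 169 - 39\right) - 1097\right)^{2} = \left(\frac{7931}{61} - 1097\right)^{2} = \left(- \frac{58986}{61}\right)^{2} = \frac{3479348196}{3721}$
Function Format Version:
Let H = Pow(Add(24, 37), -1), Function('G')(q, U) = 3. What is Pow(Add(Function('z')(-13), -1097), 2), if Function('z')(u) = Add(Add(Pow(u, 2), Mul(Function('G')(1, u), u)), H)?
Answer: Rational(3479348196, 3721) ≈ 9.3506e+5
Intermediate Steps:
H = Rational(1, 61) (H = Pow(61, -1) = Rational(1, 61) ≈ 0.016393)
Function('z')(u) = Add(Rational(1, 61), Pow(u, 2), Mul(3, u)) (Function('z')(u) = Add(Add(Pow(u, 2), Mul(3, u)), Rational(1, 61)) = Add(Rational(1, 61), Pow(u, 2), Mul(3, u)))
Pow(Add(Function('z')(-13), -1097), 2) = Pow(Add(Add(Rational(1, 61), Pow(-13, 2), Mul(3, -13)), -1097), 2) = Pow(Add(Add(Rational(1, 61), 169, -39), -1097), 2) = Pow(Add(Rational(7931, 61), -1097), 2) = Pow(Rational(-58986, 61), 2) = Rational(3479348196, 3721)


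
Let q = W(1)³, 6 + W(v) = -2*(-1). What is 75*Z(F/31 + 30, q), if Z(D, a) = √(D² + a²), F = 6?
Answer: 600*√75193/31 ≈ 5307.4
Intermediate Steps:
W(v) = -4 (W(v) = -6 - 2*(-1) = -6 + 2 = -4)
q = -64 (q = (-4)³ = -64)
75*Z(F/31 + 30, q) = 75*√((6/31 + 30)² + (-64)²) = 75*√((6*(1/31) + 30)² + 4096) = 75*√((6/31 + 30)² + 4096) = 75*√((936/31)² + 4096) = 75*√(876096/961 + 4096) = 75*√(4812352/961) = 75*(8*√75193/31) = 600*√75193/31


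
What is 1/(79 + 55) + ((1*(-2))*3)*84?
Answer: -67535/134 ≈ -503.99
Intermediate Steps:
1/(79 + 55) + ((1*(-2))*3)*84 = 1/134 - 2*3*84 = 1/134 - 6*84 = 1/134 - 504 = -67535/134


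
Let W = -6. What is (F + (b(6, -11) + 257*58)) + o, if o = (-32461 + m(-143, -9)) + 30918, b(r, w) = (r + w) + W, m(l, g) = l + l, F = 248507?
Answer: 261573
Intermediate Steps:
m(l, g) = 2*l
b(r, w) = -6 + r + w (b(r, w) = (r + w) - 6 = -6 + r + w)
o = -1829 (o = (-32461 + 2*(-143)) + 30918 = (-32461 - 286) + 30918 = -32747 + 30918 = -1829)
(F + (b(6, -11) + 257*58)) + o = (248507 + ((-6 + 6 - 11) + 257*58)) - 1829 = (248507 + (-11 + 14906)) - 1829 = (248507 + 14895) - 1829 = 263402 - 1829 = 261573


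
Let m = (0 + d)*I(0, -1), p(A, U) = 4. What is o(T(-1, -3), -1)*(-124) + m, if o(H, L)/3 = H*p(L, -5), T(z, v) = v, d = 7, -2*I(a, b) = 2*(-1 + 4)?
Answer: 4443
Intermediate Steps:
I(a, b) = -3 (I(a, b) = -(-1 + 4) = -3)
o(H, L) = 12*H (o(H, L) = 3*(H*4) = 3*(4*H) = 12*H)
m = -21 (m = (0 + 7)*(-3) = 7*(-3) = -21)
o(T(-1, -3), -1)*(-124) + m = (12*(-3))*(-124) - 21 = -36*(-124) - 21 = 4464 - 21 = 4443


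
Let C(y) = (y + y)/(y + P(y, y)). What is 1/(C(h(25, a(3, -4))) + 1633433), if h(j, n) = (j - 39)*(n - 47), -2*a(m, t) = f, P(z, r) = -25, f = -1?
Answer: 313/511265180 ≈ 6.1221e-7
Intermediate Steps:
a(m, t) = ½ (a(m, t) = -½*(-1) = ½)
h(j, n) = (-47 + n)*(-39 + j) (h(j, n) = (-39 + j)*(-47 + n) = (-47 + n)*(-39 + j))
C(y) = 2*y/(-25 + y) (C(y) = (y + y)/(y - 25) = (2*y)/(-25 + y) = 2*y/(-25 + y))
1/(C(h(25, a(3, -4))) + 1633433) = 1/(2*(1833 - 47*25 - 39*½ + 25*(½))/(-25 + (1833 - 47*25 - 39*½ + 25*(½))) + 1633433) = 1/(2*(1833 - 1175 - 39/2 + 25/2)/(-25 + (1833 - 1175 - 39/2 + 25/2)) + 1633433) = 1/(2*651/(-25 + 651) + 1633433) = 1/(2*651/626 + 1633433) = 1/(2*651*(1/626) + 1633433) = 1/(651/313 + 1633433) = 1/(511265180/313) = 313/511265180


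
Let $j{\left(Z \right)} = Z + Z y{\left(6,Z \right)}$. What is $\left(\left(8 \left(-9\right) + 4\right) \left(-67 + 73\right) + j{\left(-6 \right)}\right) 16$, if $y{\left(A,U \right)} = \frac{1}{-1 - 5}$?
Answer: $-6608$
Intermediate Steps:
$y{\left(A,U \right)} = - \frac{1}{6}$ ($y{\left(A,U \right)} = \frac{1}{-6} = - \frac{1}{6}$)
$j{\left(Z \right)} = \frac{5 Z}{6}$ ($j{\left(Z \right)} = Z + Z \left(- \frac{1}{6}\right) = Z - \frac{Z}{6} = \frac{5 Z}{6}$)
$\left(\left(8 \left(-9\right) + 4\right) \left(-67 + 73\right) + j{\left(-6 \right)}\right) 16 = \left(\left(8 \left(-9\right) + 4\right) \left(-67 + 73\right) + \frac{5}{6} \left(-6\right)\right) 16 = \left(\left(-72 + 4\right) 6 - 5\right) 16 = \left(\left(-68\right) 6 - 5\right) 16 = \left(-408 - 5\right) 16 = \left(-413\right) 16 = -6608$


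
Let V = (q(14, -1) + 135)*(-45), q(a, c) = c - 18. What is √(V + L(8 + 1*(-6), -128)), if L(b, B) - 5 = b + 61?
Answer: 4*I*√322 ≈ 71.777*I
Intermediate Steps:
q(a, c) = -18 + c
V = -5220 (V = ((-18 - 1) + 135)*(-45) = (-19 + 135)*(-45) = 116*(-45) = -5220)
L(b, B) = 66 + b (L(b, B) = 5 + (b + 61) = 5 + (61 + b) = 66 + b)
√(V + L(8 + 1*(-6), -128)) = √(-5220 + (66 + (8 + 1*(-6)))) = √(-5220 + (66 + (8 - 6))) = √(-5220 + (66 + 2)) = √(-5220 + 68) = √(-5152) = 4*I*√322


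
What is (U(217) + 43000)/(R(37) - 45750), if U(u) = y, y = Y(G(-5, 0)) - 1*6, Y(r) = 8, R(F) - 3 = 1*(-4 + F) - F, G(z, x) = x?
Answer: -43002/45751 ≈ -0.93991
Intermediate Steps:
R(F) = -1 (R(F) = 3 + (1*(-4 + F) - F) = 3 + ((-4 + F) - F) = 3 - 4 = -1)
y = 2 (y = 8 - 1*6 = 8 - 6 = 2)
U(u) = 2
(U(217) + 43000)/(R(37) - 45750) = (2 + 43000)/(-1 - 45750) = 43002/(-45751) = 43002*(-1/45751) = -43002/45751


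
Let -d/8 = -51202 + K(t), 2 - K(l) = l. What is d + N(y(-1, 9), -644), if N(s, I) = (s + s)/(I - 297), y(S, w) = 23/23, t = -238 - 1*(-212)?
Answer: 385237870/941 ≈ 4.0939e+5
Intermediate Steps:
t = -26 (t = -238 + 212 = -26)
y(S, w) = 1 (y(S, w) = 23*(1/23) = 1)
K(l) = 2 - l
N(s, I) = 2*s/(-297 + I) (N(s, I) = (2*s)/(-297 + I) = 2*s/(-297 + I))
d = 409392 (d = -8*(-51202 + (2 - 1*(-26))) = -8*(-51202 + (2 + 26)) = -8*(-51202 + 28) = -8*(-51174) = 409392)
d + N(y(-1, 9), -644) = 409392 + 2*1/(-297 - 644) = 409392 + 2*1/(-941) = 409392 + 2*1*(-1/941) = 409392 - 2/941 = 385237870/941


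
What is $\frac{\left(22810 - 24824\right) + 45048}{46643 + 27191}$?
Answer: $\frac{21517}{36917} \approx 0.58285$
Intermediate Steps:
$\frac{\left(22810 - 24824\right) + 45048}{46643 + 27191} = \frac{\left(22810 - 24824\right) + 45048}{73834} = \left(-2014 + 45048\right) \frac{1}{73834} = 43034 \cdot \frac{1}{73834} = \frac{21517}{36917}$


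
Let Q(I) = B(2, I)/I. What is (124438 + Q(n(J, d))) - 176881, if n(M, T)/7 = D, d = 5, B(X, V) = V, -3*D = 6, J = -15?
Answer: -52442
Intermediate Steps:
D = -2 (D = -⅓*6 = -2)
n(M, T) = -14 (n(M, T) = 7*(-2) = -14)
Q(I) = 1 (Q(I) = I/I = 1)
(124438 + Q(n(J, d))) - 176881 = (124438 + 1) - 176881 = 124439 - 176881 = -52442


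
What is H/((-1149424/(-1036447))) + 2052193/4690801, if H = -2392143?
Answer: -11630038638507775889/5391719248624 ≈ -2.1570e+6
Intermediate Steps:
H/((-1149424/(-1036447))) + 2052193/4690801 = -2392143/((-1149424/(-1036447))) + 2052193/4690801 = -2392143/((-1149424*(-1/1036447))) + 2052193*(1/4690801) = -2392143/1149424/1036447 + 2052193/4690801 = -2392143*1036447/1149424 + 2052193/4690801 = -2479329435921/1149424 + 2052193/4690801 = -11630038638507775889/5391719248624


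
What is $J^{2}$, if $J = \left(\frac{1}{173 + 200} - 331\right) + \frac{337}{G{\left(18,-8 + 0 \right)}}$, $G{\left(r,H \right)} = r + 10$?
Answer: $\frac{11097126625225}{109077136} \approx 1.0174 \cdot 10^{5}$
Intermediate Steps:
$G{\left(r,H \right)} = 10 + r$
$J = - \frac{3331235}{10444}$ ($J = \left(\frac{1}{173 + 200} - 331\right) + \frac{337}{10 + 18} = \left(\frac{1}{373} - 331\right) + \frac{337}{28} = \left(\frac{1}{373} - 331\right) + 337 \cdot \frac{1}{28} = - \frac{123462}{373} + \frac{337}{28} = - \frac{3331235}{10444} \approx -318.96$)
$J^{2} = \left(- \frac{3331235}{10444}\right)^{2} = \frac{11097126625225}{109077136}$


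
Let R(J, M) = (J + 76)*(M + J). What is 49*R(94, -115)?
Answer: -174930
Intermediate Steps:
R(J, M) = (76 + J)*(J + M)
49*R(94, -115) = 49*(94² + 76*94 + 76*(-115) + 94*(-115)) = 49*(8836 + 7144 - 8740 - 10810) = 49*(-3570) = -174930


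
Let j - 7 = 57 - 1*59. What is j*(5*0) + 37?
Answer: 37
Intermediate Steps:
j = 5 (j = 7 + (57 - 1*59) = 7 + (57 - 59) = 7 - 2 = 5)
j*(5*0) + 37 = 5*(5*0) + 37 = 5*0 + 37 = 0 + 37 = 37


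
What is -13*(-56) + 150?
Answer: 878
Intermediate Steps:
-13*(-56) + 150 = 728 + 150 = 878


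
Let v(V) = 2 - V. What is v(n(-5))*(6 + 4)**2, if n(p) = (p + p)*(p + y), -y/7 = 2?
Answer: -18800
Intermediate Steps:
y = -14 (y = -7*2 = -14)
n(p) = 2*p*(-14 + p) (n(p) = (p + p)*(p - 14) = (2*p)*(-14 + p) = 2*p*(-14 + p))
v(n(-5))*(6 + 4)**2 = (2 - 2*(-5)*(-14 - 5))*(6 + 4)**2 = (2 - 2*(-5)*(-19))*10**2 = (2 - 1*190)*100 = (2 - 190)*100 = -188*100 = -18800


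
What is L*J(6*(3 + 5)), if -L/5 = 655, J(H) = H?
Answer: -157200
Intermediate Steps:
L = -3275 (L = -5*655 = -3275)
L*J(6*(3 + 5)) = -19650*(3 + 5) = -19650*8 = -3275*48 = -157200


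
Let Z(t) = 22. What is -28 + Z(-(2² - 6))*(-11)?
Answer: -270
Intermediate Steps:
-28 + Z(-(2² - 6))*(-11) = -28 + 22*(-11) = -28 - 242 = -270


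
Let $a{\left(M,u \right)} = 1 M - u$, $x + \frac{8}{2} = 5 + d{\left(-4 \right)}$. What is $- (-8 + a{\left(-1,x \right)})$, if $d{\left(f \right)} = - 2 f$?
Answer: $18$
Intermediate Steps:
$x = 9$ ($x = -4 + \left(5 - -8\right) = -4 + \left(5 + 8\right) = -4 + 13 = 9$)
$a{\left(M,u \right)} = M - u$
$- (-8 + a{\left(-1,x \right)}) = - (-8 - 10) = \left(-1\right) \left(-18\right) = 18$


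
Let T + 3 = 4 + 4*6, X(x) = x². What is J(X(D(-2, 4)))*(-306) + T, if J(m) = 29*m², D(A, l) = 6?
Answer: -11500679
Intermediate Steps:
T = 25 (T = -3 + (4 + 4*6) = -3 + (4 + 24) = -3 + 28 = 25)
J(X(D(-2, 4)))*(-306) + T = (29*(6²)²)*(-306) + 25 = (29*36²)*(-306) + 25 = (29*1296)*(-306) + 25 = 37584*(-306) + 25 = -11500704 + 25 = -11500679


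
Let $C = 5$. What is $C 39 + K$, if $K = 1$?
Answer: $196$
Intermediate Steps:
$C 39 + K = 5 \cdot 39 + 1 = 195 + 1 = 196$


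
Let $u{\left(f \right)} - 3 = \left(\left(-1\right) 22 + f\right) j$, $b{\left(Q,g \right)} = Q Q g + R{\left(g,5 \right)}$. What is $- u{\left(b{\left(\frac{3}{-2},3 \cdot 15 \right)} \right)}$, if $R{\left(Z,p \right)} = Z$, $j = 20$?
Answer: $-2488$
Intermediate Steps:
$b{\left(Q,g \right)} = g + g Q^{2}$ ($b{\left(Q,g \right)} = Q Q g + g = Q^{2} g + g = g Q^{2} + g = g + g Q^{2}$)
$u{\left(f \right)} = -437 + 20 f$ ($u{\left(f \right)} = 3 + \left(\left(-1\right) 22 + f\right) 20 = 3 + \left(-22 + f\right) 20 = 3 + \left(-440 + 20 f\right) = -437 + 20 f$)
$- u{\left(b{\left(\frac{3}{-2},3 \cdot 15 \right)} \right)} = - (-437 + 20 \cdot 3 \cdot 15 \left(1 + \left(\frac{3}{-2}\right)^{2}\right)) = - (-437 + 20 \cdot 45 \left(1 + \left(3 \left(- \frac{1}{2}\right)\right)^{2}\right)) = - (-437 + 20 \cdot 45 \left(1 + \left(- \frac{3}{2}\right)^{2}\right)) = - (-437 + 20 \cdot 45 \left(1 + \frac{9}{4}\right)) = - (-437 + 20 \cdot 45 \cdot \frac{13}{4}) = - (-437 + 20 \cdot \frac{585}{4}) = - (-437 + 2925) = \left(-1\right) 2488 = -2488$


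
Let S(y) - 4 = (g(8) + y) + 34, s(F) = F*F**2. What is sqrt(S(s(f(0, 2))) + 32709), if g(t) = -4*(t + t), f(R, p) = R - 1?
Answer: sqrt(32682) ≈ 180.78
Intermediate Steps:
f(R, p) = -1 + R
g(t) = -8*t
s(F) = F**3
S(y) = -26 + y (S(y) = 4 + ((-8*8 + y) + 34) = 4 + ((-64 + y) + 34) = 4 + (-30 + y) = -26 + y)
sqrt(S(s(f(0, 2))) + 32709) = sqrt((-26 + (-1 + 0)**3) + 32709) = sqrt((-26 + (-1)**3) + 32709) = sqrt((-26 - 1) + 32709) = sqrt(-27 + 32709) = sqrt(32682)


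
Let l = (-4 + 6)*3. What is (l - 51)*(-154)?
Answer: 6930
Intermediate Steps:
l = 6 (l = 2*3 = 6)
(l - 51)*(-154) = (6 - 51)*(-154) = -45*(-154) = 6930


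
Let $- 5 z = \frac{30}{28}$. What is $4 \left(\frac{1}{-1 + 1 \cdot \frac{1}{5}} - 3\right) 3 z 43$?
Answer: $\frac{6579}{14} \approx 469.93$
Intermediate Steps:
$z = - \frac{3}{14}$ ($z = - \frac{30 \cdot \frac{1}{28}}{5} = \left(- \frac{1}{5}\right) \frac{15}{14} = - \frac{3}{14} \approx -0.21429$)
$4 \left(\frac{1}{-1 + 1 \cdot \frac{1}{5}} - 3\right) 3 z 43 = 4 \left(\frac{1}{-1 + 1 \cdot \frac{1}{5}} - 3\right) 3 \left(- \frac{3}{14}\right) 43 = 4 \left(\frac{1}{-1 + \frac{1}{5}} - 3\right) 3 \left(- \frac{3}{14}\right) 43 = 4 \left(\frac{1}{- \frac{4}{5}} - 3\right) 3 \left(- \frac{3}{14}\right) 43 = 4 \left(- \frac{5}{4} - 3\right) 3 \left(- \frac{3}{14}\right) 43 = 4 \left(- \frac{17}{4}\right) 3 \left(- \frac{3}{14}\right) 43 = \left(-17\right) 3 \left(- \frac{3}{14}\right) 43 = \left(-51\right) \left(- \frac{3}{14}\right) 43 = \frac{153}{14} \cdot 43 = \frac{6579}{14}$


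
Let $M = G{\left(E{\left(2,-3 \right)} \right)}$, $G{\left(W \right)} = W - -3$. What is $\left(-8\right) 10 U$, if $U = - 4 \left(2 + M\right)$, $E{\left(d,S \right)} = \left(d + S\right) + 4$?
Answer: $2560$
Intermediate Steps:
$E{\left(d,S \right)} = 4 + S + d$ ($E{\left(d,S \right)} = \left(S + d\right) + 4 = 4 + S + d$)
$G{\left(W \right)} = 3 + W$ ($G{\left(W \right)} = W + 3 = 3 + W$)
$M = 6$ ($M = 3 + \left(4 - 3 + 2\right) = 3 + 3 = 6$)
$U = -32$ ($U = - 4 \left(2 + 6\right) = \left(-4\right) 8 = -32$)
$\left(-8\right) 10 U = \left(-8\right) 10 \left(-32\right) = \left(-80\right) \left(-32\right) = 2560$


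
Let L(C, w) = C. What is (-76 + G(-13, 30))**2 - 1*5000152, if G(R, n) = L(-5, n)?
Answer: -4993591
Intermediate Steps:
G(R, n) = -5
(-76 + G(-13, 30))**2 - 1*5000152 = (-76 - 5)**2 - 1*5000152 = (-81)**2 - 5000152 = 6561 - 5000152 = -4993591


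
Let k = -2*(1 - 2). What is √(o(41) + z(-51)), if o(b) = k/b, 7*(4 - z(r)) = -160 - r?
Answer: √1616097/287 ≈ 4.4295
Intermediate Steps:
z(r) = 188/7 + r/7 (z(r) = 4 - (-160 - r)/7 = 4 + (160/7 + r/7) = 188/7 + r/7)
k = 2 (k = -2*(-1) = 2)
o(b) = 2/b
√(o(41) + z(-51)) = √(2/41 + (188/7 + (⅐)*(-51))) = √(2*(1/41) + (188/7 - 51/7)) = √(2/41 + 137/7) = √(5631/287) = √1616097/287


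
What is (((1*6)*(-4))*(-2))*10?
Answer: 480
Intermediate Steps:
(((1*6)*(-4))*(-2))*10 = ((6*(-4))*(-2))*10 = -24*(-2)*10 = 48*10 = 480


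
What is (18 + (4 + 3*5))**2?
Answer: 1369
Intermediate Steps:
(18 + (4 + 3*5))**2 = (18 + (4 + 15))**2 = (18 + 19)**2 = 37**2 = 1369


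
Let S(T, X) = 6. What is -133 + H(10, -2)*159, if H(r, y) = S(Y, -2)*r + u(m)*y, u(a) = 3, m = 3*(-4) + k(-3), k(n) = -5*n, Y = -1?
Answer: 8453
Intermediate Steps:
m = 3 (m = 3*(-4) - 5*(-3) = -12 + 15 = 3)
H(r, y) = 3*y + 6*r (H(r, y) = 6*r + 3*y = 3*y + 6*r)
-133 + H(10, -2)*159 = -133 + (3*(-2) + 6*10)*159 = -133 + (-6 + 60)*159 = -133 + 54*159 = -133 + 8586 = 8453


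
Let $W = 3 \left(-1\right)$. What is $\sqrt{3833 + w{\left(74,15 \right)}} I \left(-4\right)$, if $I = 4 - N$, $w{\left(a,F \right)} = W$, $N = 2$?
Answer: $- 8 \sqrt{3830} \approx -495.1$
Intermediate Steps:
$W = -3$
$w{\left(a,F \right)} = -3$
$I = 2$ ($I = 4 - 2 = 2$)
$\sqrt{3833 + w{\left(74,15 \right)}} I \left(-4\right) = \sqrt{3833 - 3} \cdot 2 \left(-4\right) = \sqrt{3830} \left(-8\right) = - 8 \sqrt{3830}$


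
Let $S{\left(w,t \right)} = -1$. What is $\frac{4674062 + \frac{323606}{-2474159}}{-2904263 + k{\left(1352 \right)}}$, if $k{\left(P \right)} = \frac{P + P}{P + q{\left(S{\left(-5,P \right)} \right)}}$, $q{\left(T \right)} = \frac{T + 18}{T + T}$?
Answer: $- \frac{31073468209557124}{19307716497536407} \approx -1.6094$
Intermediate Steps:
$q{\left(T \right)} = \frac{18 + T}{2 T}$
$k{\left(P \right)} = \frac{2 P}{- \frac{17}{2} + P}$ ($k{\left(P \right)} = \frac{P + P}{P + \frac{18 - 1}{2 \left(-1\right)}} = \frac{2 P}{P + \frac{1}{2} \left(-1\right) 17} = \frac{2 P}{P - \frac{17}{2}} = \frac{2 P}{- \frac{17}{2} + P}$)
$\frac{4674062 + \frac{323606}{-2474159}}{-2904263 + k{\left(1352 \right)}} = \frac{4674062 + \frac{323606}{-2474159}}{-2904263 + 4 \cdot 1352 \frac{1}{-17 + 2 \cdot 1352}} = \frac{4674062 + 323606 \left(- \frac{1}{2474159}\right)}{-2904263 + 4 \cdot 1352 \frac{1}{-17 + 2704}} = \frac{4674062 - \frac{323606}{2474159}}{-2904263 + 4 \cdot 1352 \cdot \frac{1}{2687}} = \frac{11564372240252}{2474159 \left(-2904263 + 4 \cdot 1352 \cdot \frac{1}{2687}\right)} = \frac{11564372240252}{2474159 \left(-2904263 + \frac{5408}{2687}\right)} = \frac{11564372240252}{2474159 \left(- \frac{7803749273}{2687}\right)} = \frac{11564372240252}{2474159} \left(- \frac{2687}{7803749273}\right) = - \frac{31073468209557124}{19307716497536407}$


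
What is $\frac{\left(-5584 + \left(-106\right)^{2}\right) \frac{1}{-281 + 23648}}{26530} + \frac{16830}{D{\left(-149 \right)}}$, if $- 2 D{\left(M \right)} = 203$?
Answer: $- \frac{496826789982}{2996311465} \approx -165.81$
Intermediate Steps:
$D{\left(M \right)} = - \frac{203}{2}$ ($D{\left(M \right)} = \left(- \frac{1}{2}\right) 203 = - \frac{203}{2}$)
$\frac{\left(-5584 + \left(-106\right)^{2}\right) \frac{1}{-281 + 23648}}{26530} + \frac{16830}{D{\left(-149 \right)}} = \frac{\left(-5584 + \left(-106\right)^{2}\right) \frac{1}{-281 + 23648}}{26530} + \frac{16830}{- \frac{203}{2}} = \frac{-5584 + 11236}{23367} \cdot \frac{1}{26530} + 16830 \left(- \frac{2}{203}\right) = 5652 \cdot \frac{1}{23367} \cdot \frac{1}{26530} - \frac{33660}{203} = \frac{1884}{7789} \cdot \frac{1}{26530} - \frac{33660}{203} = \frac{942}{103321085} - \frac{33660}{203} = - \frac{496826789982}{2996311465}$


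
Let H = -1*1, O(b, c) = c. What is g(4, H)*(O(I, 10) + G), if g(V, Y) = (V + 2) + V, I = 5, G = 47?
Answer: 570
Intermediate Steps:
H = -1
g(V, Y) = 2 + 2*V (g(V, Y) = (2 + V) + V = 2 + 2*V)
g(4, H)*(O(I, 10) + G) = (2 + 2*4)*(10 + 47) = (2 + 8)*57 = 10*57 = 570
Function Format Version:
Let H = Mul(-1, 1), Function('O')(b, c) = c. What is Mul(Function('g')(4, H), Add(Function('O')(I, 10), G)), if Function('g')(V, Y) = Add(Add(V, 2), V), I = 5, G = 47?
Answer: 570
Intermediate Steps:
H = -1
Function('g')(V, Y) = Add(2, Mul(2, V)) (Function('g')(V, Y) = Add(Add(2, V), V) = Add(2, Mul(2, V)))
Mul(Function('g')(4, H), Add(Function('O')(I, 10), G)) = Mul(Add(2, Mul(2, 4)), Add(10, 47)) = Mul(Add(2, 8), 57) = Mul(10, 57) = 570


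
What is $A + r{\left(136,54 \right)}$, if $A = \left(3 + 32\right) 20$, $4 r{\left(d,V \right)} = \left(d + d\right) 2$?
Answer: $836$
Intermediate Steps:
$r{\left(d,V \right)} = d$ ($r{\left(d,V \right)} = \frac{\left(d + d\right) 2}{4} = \frac{2 d 2}{4} = \frac{4 d}{4} = d$)
$A = 700$ ($A = 35 \cdot 20 = 700$)
$A + r{\left(136,54 \right)} = 700 + 136 = 836$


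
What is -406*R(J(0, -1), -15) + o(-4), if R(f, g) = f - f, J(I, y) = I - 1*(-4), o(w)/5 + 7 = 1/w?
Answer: -145/4 ≈ -36.250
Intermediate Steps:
o(w) = -35 + 5/w
J(I, y) = 4 + I (J(I, y) = I + 4 = 4 + I)
R(f, g) = 0
-406*R(J(0, -1), -15) + o(-4) = -406*0 + (-35 + 5/(-4)) = 0 + (-35 + 5*(-¼)) = 0 + (-35 - 5/4) = 0 - 145/4 = -145/4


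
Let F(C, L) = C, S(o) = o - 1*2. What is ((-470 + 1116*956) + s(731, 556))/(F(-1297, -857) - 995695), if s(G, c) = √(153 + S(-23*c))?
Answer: -533213/498496 - I*√12637/996992 ≈ -1.0696 - 0.00011275*I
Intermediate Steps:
S(o) = -2 + o (S(o) = o - 2 = -2 + o)
s(G, c) = √(151 - 23*c) (s(G, c) = √(153 + (-2 - 23*c)) = √(151 - 23*c))
((-470 + 1116*956) + s(731, 556))/(F(-1297, -857) - 995695) = ((-470 + 1116*956) + √(151 - 23*556))/(-1297 - 995695) = ((-470 + 1066896) + √(151 - 12788))/(-996992) = (1066426 + √(-12637))*(-1/996992) = (1066426 + I*√12637)*(-1/996992) = -533213/498496 - I*√12637/996992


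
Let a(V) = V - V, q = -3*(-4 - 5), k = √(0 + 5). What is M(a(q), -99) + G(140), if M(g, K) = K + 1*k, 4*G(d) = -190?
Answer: -293/2 + √5 ≈ -144.26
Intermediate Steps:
k = √5 ≈ 2.2361
G(d) = -95/2 (G(d) = (¼)*(-190) = -95/2)
q = 27 (q = -3*(-9) = 27)
a(V) = 0
M(g, K) = K + √5 (M(g, K) = K + 1*√5 = K + √5)
M(a(q), -99) + G(140) = (-99 + √5) - 95/2 = -293/2 + √5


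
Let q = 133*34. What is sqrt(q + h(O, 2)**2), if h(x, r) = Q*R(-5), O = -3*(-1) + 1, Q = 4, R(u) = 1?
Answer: sqrt(4538) ≈ 67.365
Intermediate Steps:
O = 4 (O = 3 + 1 = 4)
q = 4522
h(x, r) = 4 (h(x, r) = 4*1 = 4)
sqrt(q + h(O, 2)**2) = sqrt(4522 + 4**2) = sqrt(4522 + 16) = sqrt(4538)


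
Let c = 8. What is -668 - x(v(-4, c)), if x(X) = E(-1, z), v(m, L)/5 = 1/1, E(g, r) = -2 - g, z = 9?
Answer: -667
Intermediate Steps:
v(m, L) = 5 (v(m, L) = 5/1 = 5*1 = 5)
x(X) = -1 (x(X) = -2 - 1*(-1) = -2 + 1 = -1)
-668 - x(v(-4, c)) = -668 - 1*(-1) = -668 + 1 = -667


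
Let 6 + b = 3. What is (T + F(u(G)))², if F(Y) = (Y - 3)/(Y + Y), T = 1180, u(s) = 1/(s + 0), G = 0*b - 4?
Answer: 5631129/4 ≈ 1.4078e+6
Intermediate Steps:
b = -3 (b = -6 + 3 = -3)
G = -4 (G = 0*(-3) - 4 = 0 - 4 = -4)
u(s) = 1/s
F(Y) = (-3 + Y)/(2*Y) (F(Y) = (-3 + Y)/((2*Y)) = (-3 + Y)*(1/(2*Y)) = (-3 + Y)/(2*Y))
(T + F(u(G)))² = (1180 + (-3 + 1/(-4))/(2*(1/(-4))))² = (1180 + (-3 - ¼)/(2*(-¼)))² = (1180 + (½)*(-4)*(-13/4))² = (1180 + 13/2)² = (2373/2)² = 5631129/4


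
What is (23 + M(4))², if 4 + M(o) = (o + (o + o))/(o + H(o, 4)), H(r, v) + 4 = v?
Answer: 484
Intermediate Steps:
H(r, v) = -4 + v
M(o) = -1 (M(o) = -4 + (o + (o + o))/(o + (-4 + 4)) = -4 + (o + 2*o)/(o + 0) = -4 + (3*o)/o = -4 + 3 = -1)
(23 + M(4))² = (23 - 1)² = 22² = 484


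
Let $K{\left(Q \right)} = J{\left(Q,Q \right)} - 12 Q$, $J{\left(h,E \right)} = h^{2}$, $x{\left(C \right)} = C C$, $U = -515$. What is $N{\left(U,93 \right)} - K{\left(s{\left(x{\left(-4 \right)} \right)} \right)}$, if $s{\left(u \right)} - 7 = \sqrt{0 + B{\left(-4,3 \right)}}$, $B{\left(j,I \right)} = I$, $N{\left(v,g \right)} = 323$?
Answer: $355 - 2 \sqrt{3} \approx 351.54$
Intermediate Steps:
$x{\left(C \right)} = C^{2}$
$s{\left(u \right)} = 7 + \sqrt{3}$ ($s{\left(u \right)} = 7 + \sqrt{0 + 3} = 7 + \sqrt{3}$)
$K{\left(Q \right)} = Q^{2} - 12 Q$
$N{\left(U,93 \right)} - K{\left(s{\left(x{\left(-4 \right)} \right)} \right)} = 323 - \left(7 + \sqrt{3}\right) \left(-12 + \left(7 + \sqrt{3}\right)\right) = 323 - \left(7 + \sqrt{3}\right) \left(-5 + \sqrt{3}\right) = 323 - \left(-5 + \sqrt{3}\right) \left(7 + \sqrt{3}\right)$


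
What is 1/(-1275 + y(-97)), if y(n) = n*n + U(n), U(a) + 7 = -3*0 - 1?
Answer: 1/8126 ≈ 0.00012306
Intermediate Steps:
U(a) = -8 (U(a) = -7 + (-3*0 - 1) = -7 + (0 - 1) = -7 - 1 = -8)
y(n) = -8 + n² (y(n) = n*n - 8 = n² - 8 = -8 + n²)
1/(-1275 + y(-97)) = 1/(-1275 + (-8 + (-97)²)) = 1/(-1275 + (-8 + 9409)) = 1/(-1275 + 9401) = 1/8126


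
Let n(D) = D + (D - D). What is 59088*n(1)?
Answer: 59088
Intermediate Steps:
n(D) = D (n(D) = D + 0 = D)
59088*n(1) = 59088*1 = 59088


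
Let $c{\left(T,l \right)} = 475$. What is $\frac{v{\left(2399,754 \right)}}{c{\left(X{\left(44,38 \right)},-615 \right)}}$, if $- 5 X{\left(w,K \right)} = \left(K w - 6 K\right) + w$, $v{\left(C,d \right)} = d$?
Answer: $\frac{754}{475} \approx 1.5874$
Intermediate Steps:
$X{\left(w,K \right)} = - \frac{w}{5} + \frac{6 K}{5} - \frac{K w}{5}$ ($X{\left(w,K \right)} = - \frac{\left(K w - 6 K\right) + w}{5} = - \frac{\left(- 6 K + K w\right) + w}{5} = - \frac{w - 6 K + K w}{5} = - \frac{w}{5} + \frac{6 K}{5} - \frac{K w}{5}$)
$\frac{v{\left(2399,754 \right)}}{c{\left(X{\left(44,38 \right)},-615 \right)}} = \frac{754}{475}$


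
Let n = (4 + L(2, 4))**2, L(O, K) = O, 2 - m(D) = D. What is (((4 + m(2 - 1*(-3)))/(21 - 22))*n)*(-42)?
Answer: 1512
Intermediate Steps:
m(D) = 2 - D
n = 36 (n = (4 + 2)**2 = 6**2 = 36)
(((4 + m(2 - 1*(-3)))/(21 - 22))*n)*(-42) = (((4 + (2 - (2 - 1*(-3))))/(21 - 22))*36)*(-42) = (((4 + (2 - (2 + 3)))/(-1))*36)*(-42) = (((4 + (2 - 1*5))*(-1))*36)*(-42) = (((4 + (2 - 5))*(-1))*36)*(-42) = (((4 - 3)*(-1))*36)*(-42) = ((1*(-1))*36)*(-42) = -1*36*(-42) = -36*(-42) = 1512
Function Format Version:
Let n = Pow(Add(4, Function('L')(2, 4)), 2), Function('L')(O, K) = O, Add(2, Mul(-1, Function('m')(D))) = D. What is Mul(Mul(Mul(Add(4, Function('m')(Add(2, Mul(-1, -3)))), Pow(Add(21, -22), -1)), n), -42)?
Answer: 1512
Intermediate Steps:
Function('m')(D) = Add(2, Mul(-1, D))
n = 36 (n = Pow(Add(4, 2), 2) = Pow(6, 2) = 36)
Mul(Mul(Mul(Add(4, Function('m')(Add(2, Mul(-1, -3)))), Pow(Add(21, -22), -1)), n), -42) = Mul(Mul(Mul(Add(4, Add(2, Mul(-1, Add(2, Mul(-1, -3))))), Pow(Add(21, -22), -1)), 36), -42) = Mul(Mul(Mul(Add(4, Add(2, Mul(-1, Add(2, 3)))), Pow(-1, -1)), 36), -42) = Mul(Mul(Mul(Add(4, Add(2, Mul(-1, 5))), -1), 36), -42) = Mul(Mul(Mul(Add(4, Add(2, -5)), -1), 36), -42) = Mul(Mul(Mul(Add(4, -3), -1), 36), -42) = Mul(Mul(Mul(1, -1), 36), -42) = Mul(Mul(-1, 36), -42) = Mul(-36, -42) = 1512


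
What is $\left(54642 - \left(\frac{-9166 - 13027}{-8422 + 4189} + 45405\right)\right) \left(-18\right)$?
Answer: $- \frac{234468168}{1411} \approx -1.6617 \cdot 10^{5}$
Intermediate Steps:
$\left(54642 - \left(\frac{-9166 - 13027}{-8422 + 4189} + 45405\right)\right) \left(-18\right) = \left(54642 - \left(- \frac{22193}{-4233} + 45405\right)\right) \left(-18\right) = \left(54642 - \left(\left(-22193\right) \left(- \frac{1}{4233}\right) + 45405\right)\right) \left(-18\right) = \left(54642 - \left(\frac{22193}{4233} + 45405\right)\right) \left(-18\right) = \left(54642 - \frac{192221558}{4233}\right) \left(-18\right) = \frac{39078028}{4233} \left(-18\right) = - \frac{234468168}{1411}$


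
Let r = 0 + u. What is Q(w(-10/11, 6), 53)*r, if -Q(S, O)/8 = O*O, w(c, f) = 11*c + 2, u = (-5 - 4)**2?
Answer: -1820232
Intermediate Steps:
u = 81 (u = (-9)**2 = 81)
w(c, f) = 2 + 11*c
Q(S, O) = -8*O**2 (Q(S, O) = -8*O*O = -8*O**2)
r = 81 (r = 0 + 81 = 81)
Q(w(-10/11, 6), 53)*r = -8*53**2*81 = -8*2809*81 = -22472*81 = -1820232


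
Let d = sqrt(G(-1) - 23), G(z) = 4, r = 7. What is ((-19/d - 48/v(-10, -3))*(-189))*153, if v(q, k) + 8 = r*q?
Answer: -231336/13 - 28917*I*sqrt(19) ≈ -17795.0 - 1.2605e+5*I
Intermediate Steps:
v(q, k) = -8 + 7*q
d = I*sqrt(19) (d = sqrt(4 - 23) = sqrt(-19) = I*sqrt(19) ≈ 4.3589*I)
((-19/d - 48/v(-10, -3))*(-189))*153 = ((-19*(-I*sqrt(19)/19) - 48/(-8 + 7*(-10)))*(-189))*153 = ((-(-1)*I*sqrt(19) - 48/(-8 - 70))*(-189))*153 = ((I*sqrt(19) - 48/(-78))*(-189))*153 = ((I*sqrt(19) - 48*(-1/78))*(-189))*153 = ((I*sqrt(19) + 8/13)*(-189))*153 = ((8/13 + I*sqrt(19))*(-189))*153 = (-1512/13 - 189*I*sqrt(19))*153 = -231336/13 - 28917*I*sqrt(19)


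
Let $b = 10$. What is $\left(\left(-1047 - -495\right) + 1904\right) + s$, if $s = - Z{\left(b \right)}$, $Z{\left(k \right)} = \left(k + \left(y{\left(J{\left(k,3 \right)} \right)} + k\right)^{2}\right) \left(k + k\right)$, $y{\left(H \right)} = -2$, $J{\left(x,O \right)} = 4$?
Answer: $-128$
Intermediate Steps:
$Z{\left(k \right)} = 2 k \left(k + \left(-2 + k\right)^{2}\right)$ ($Z{\left(k \right)} = \left(k + \left(-2 + k\right)^{2}\right) \left(k + k\right) = \left(k + \left(-2 + k\right)^{2}\right) 2 k = 2 k \left(k + \left(-2 + k\right)^{2}\right)$)
$s = -1480$ ($s = - 2 \cdot 10 \left(10 + \left(-2 + 10\right)^{2}\right) = - 2 \cdot 10 \left(10 + 8^{2}\right) = - 2 \cdot 10 \left(10 + 64\right) = - 2 \cdot 10 \cdot 74 = \left(-1\right) 1480 = -1480$)
$\left(\left(-1047 - -495\right) + 1904\right) + s = \left(\left(-1047 - -495\right) + 1904\right) - 1480 = \left(\left(-1047 + 495\right) + 1904\right) - 1480 = \left(-552 + 1904\right) - 1480 = 1352 - 1480 = -128$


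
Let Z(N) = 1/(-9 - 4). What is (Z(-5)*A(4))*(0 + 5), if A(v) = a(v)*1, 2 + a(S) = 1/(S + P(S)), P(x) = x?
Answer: 75/104 ≈ 0.72115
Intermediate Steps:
Z(N) = -1/13 (Z(N) = 1/(-13) = -1/13)
a(S) = -2 + 1/(2*S) (a(S) = -2 + 1/(S + S) = -2 + 1/(2*S))
A(v) = -2 + 1/(2*v) (A(v) = (-2 + 1/(2*v))*1 = -2 + 1/(2*v))
(Z(-5)*A(4))*(0 + 5) = (-(-2 + (½)/4)/13)*(0 + 5) = -(-2 + (½)*(¼))/13*5 = -(-2 + ⅛)/13*5 = -1/13*(-15/8)*5 = (15/104)*5 = 75/104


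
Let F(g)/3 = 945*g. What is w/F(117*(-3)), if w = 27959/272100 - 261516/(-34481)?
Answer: -72122557879/9336166193308500 ≈ -7.7251e-6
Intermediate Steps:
F(g) = 2835*g (F(g) = 3*(945*g) = 2835*g)
w = 72122557879/9382280100 (w = 27959*(1/272100) - 261516*(-1/34481) = 27959/272100 + 261516/34481 = 72122557879/9382280100 ≈ 7.6871)
w/F(117*(-3)) = 72122557879/(9382280100*((2835*(117*(-3))))) = 72122557879/(9382280100*((2835*(-351)))) = (72122557879/9382280100)/(-995085) = (72122557879/9382280100)*(-1/995085) = -72122557879/9336166193308500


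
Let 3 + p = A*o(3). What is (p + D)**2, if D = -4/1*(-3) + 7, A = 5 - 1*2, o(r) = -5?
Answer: 1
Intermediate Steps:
A = 3 (A = 5 - 2 = 3)
D = 19 (D = -4*1*(-3) + 7 = -4*(-3) + 7 = 12 + 7 = 19)
p = -18 (p = -3 + 3*(-5) = -3 - 15 = -18)
(p + D)**2 = (-18 + 19)**2 = 1**2 = 1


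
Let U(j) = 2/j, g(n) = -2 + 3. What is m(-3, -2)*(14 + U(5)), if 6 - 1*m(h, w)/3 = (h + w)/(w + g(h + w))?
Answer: 216/5 ≈ 43.200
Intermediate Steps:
g(n) = 1
m(h, w) = 18 - 3*(h + w)/(1 + w) (m(h, w) = 18 - 3*(h + w)/(w + 1) = 18 - 3*(h + w)/(1 + w))
m(-3, -2)*(14 + U(5)) = (3*(6 - 1*(-3) + 5*(-2))/(1 - 2))*(14 + 2/5) = (3*(6 + 3 - 10)/(-1))*(14 + 2*(⅕)) = (3*(-1)*(-1))*(14 + ⅖) = 3*(72/5) = 216/5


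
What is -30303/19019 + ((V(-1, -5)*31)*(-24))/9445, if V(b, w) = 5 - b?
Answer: -4078161/1974005 ≈ -2.0659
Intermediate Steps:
-30303/19019 + ((V(-1, -5)*31)*(-24))/9445 = -30303/19019 + (((5 - 1*(-1))*31)*(-24))/9445 = -30303*1/19019 + (((5 + 1)*31)*(-24))*(1/9445) = -333/209 + ((6*31)*(-24))*(1/9445) = -333/209 + (186*(-24))*(1/9445) = -333/209 - 4464*1/9445 = -333/209 - 4464/9445 = -4078161/1974005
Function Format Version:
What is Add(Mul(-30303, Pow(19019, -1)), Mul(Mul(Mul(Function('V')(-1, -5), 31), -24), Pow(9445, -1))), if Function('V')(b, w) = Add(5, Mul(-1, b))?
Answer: Rational(-4078161, 1974005) ≈ -2.0659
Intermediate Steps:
Add(Mul(-30303, Pow(19019, -1)), Mul(Mul(Mul(Function('V')(-1, -5), 31), -24), Pow(9445, -1))) = Add(Mul(-30303, Pow(19019, -1)), Mul(Mul(Mul(Add(5, Mul(-1, -1)), 31), -24), Pow(9445, -1))) = Add(Mul(-30303, Rational(1, 19019)), Mul(Mul(Mul(Add(5, 1), 31), -24), Rational(1, 9445))) = Add(Rational(-333, 209), Mul(Mul(Mul(6, 31), -24), Rational(1, 9445))) = Add(Rational(-333, 209), Mul(Mul(186, -24), Rational(1, 9445))) = Add(Rational(-333, 209), Mul(-4464, Rational(1, 9445))) = Add(Rational(-333, 209), Rational(-4464, 9445)) = Rational(-4078161, 1974005)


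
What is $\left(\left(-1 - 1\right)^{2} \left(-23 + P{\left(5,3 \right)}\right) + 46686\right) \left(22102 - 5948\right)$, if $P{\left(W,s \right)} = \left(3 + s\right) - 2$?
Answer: $752937940$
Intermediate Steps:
$P{\left(W,s \right)} = 1 + s$
$\left(\left(-1 - 1\right)^{2} \left(-23 + P{\left(5,3 \right)}\right) + 46686\right) \left(22102 - 5948\right) = \left(\left(-1 - 1\right)^{2} \left(-23 + \left(1 + 3\right)\right) + 46686\right) \left(22102 - 5948\right) = \left(\left(-2\right)^{2} \left(-23 + 4\right) + 46686\right) 16154 = \left(4 \left(-19\right) + 46686\right) 16154 = \left(-76 + 46686\right) 16154 = 46610 \cdot 16154 = 752937940$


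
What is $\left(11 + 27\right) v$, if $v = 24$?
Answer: $912$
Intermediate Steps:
$\left(11 + 27\right) v = \left(11 + 27\right) 24 = 38 \cdot 24 = 912$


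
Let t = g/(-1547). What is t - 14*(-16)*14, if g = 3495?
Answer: 4847897/1547 ≈ 3133.7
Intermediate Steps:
t = -3495/1547 (t = 3495/(-1547) = 3495*(-1/1547) = -3495/1547 ≈ -2.2592)
t - 14*(-16)*14 = -3495/1547 - 14*(-16)*14 = -3495/1547 - (-224)*14 = -3495/1547 - 1*(-3136) = -3495/1547 + 3136 = 4847897/1547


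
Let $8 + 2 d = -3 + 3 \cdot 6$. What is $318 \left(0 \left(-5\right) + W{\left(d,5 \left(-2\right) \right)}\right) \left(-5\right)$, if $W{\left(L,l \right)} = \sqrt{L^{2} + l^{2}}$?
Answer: $- 795 \sqrt{449} \approx -16846.0$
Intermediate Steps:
$d = \frac{7}{2}$ ($d = -4 + \frac{-3 + 3 \cdot 6}{2} = -4 + \frac{-3 + 18}{2} = -4 + \frac{1}{2} \cdot 15 = -4 + \frac{15}{2} = \frac{7}{2} \approx 3.5$)
$318 \left(0 \left(-5\right) + W{\left(d,5 \left(-2\right) \right)}\right) \left(-5\right) = 318 \left(0 \left(-5\right) + \sqrt{\left(\frac{7}{2}\right)^{2} + \left(5 \left(-2\right)\right)^{2}}\right) \left(-5\right) = 318 \left(0 + \sqrt{\frac{49}{4} + \left(-10\right)^{2}}\right) \left(-5\right) = 318 \left(0 + \sqrt{\frac{49}{4} + 100}\right) \left(-5\right) = 318 \left(0 + \sqrt{\frac{449}{4}}\right) \left(-5\right) = 318 \left(0 + \frac{\sqrt{449}}{2}\right) \left(-5\right) = 318 \frac{\sqrt{449}}{2} \left(-5\right) = 318 \left(- \frac{5 \sqrt{449}}{2}\right) = - 795 \sqrt{449}$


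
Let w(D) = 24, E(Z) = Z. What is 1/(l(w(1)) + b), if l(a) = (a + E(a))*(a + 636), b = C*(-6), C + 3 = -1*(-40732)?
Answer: -1/212694 ≈ -4.7016e-6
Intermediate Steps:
C = 40729 (C = -3 - 1*(-40732) = -3 + 40732 = 40729)
b = -244374 (b = 40729*(-6) = -244374)
l(a) = 2*a*(636 + a) (l(a) = (a + a)*(a + 636) = (2*a)*(636 + a) = 2*a*(636 + a))
1/(l(w(1)) + b) = 1/(2*24*(636 + 24) - 244374) = 1/(2*24*660 - 244374) = 1/(31680 - 244374) = 1/(-212694) = -1/212694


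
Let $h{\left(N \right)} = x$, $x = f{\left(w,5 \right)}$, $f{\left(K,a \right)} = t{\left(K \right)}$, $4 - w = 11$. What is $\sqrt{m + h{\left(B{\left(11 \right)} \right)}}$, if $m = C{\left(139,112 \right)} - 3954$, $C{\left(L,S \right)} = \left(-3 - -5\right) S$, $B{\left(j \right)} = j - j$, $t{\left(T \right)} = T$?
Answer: $i \sqrt{3737} \approx 61.131 i$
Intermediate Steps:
$w = -7$ ($w = 4 - 11 = -7$)
$f{\left(K,a \right)} = K$
$B{\left(j \right)} = 0$
$C{\left(L,S \right)} = 2 S$ ($C{\left(L,S \right)} = \left(-3 + 5\right) S = 2 S$)
$x = -7$
$h{\left(N \right)} = -7$
$m = -3730$ ($m = 2 \cdot 112 - 3954 = 224 - 3954 = -3730$)
$\sqrt{m + h{\left(B{\left(11 \right)} \right)}} = \sqrt{-3730 - 7} = \sqrt{-3737} = i \sqrt{3737}$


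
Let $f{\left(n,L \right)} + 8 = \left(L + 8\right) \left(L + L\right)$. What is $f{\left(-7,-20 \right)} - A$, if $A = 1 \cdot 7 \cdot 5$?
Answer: $437$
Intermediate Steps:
$f{\left(n,L \right)} = -8 + 2 L \left(8 + L\right)$ ($f{\left(n,L \right)} = -8 + \left(L + 8\right) \left(L + L\right) = -8 + \left(8 + L\right) 2 L = -8 + 2 L \left(8 + L\right)$)
$A = 35$ ($A = 7 \cdot 5 = 35$)
$f{\left(-7,-20 \right)} - A = \left(-8 + 2 \left(-20\right)^{2} + 16 \left(-20\right)\right) - 35 = \left(-8 + 2 \cdot 400 - 320\right) - 35 = \left(-8 + 800 - 320\right) - 35 = 472 - 35 = 437$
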